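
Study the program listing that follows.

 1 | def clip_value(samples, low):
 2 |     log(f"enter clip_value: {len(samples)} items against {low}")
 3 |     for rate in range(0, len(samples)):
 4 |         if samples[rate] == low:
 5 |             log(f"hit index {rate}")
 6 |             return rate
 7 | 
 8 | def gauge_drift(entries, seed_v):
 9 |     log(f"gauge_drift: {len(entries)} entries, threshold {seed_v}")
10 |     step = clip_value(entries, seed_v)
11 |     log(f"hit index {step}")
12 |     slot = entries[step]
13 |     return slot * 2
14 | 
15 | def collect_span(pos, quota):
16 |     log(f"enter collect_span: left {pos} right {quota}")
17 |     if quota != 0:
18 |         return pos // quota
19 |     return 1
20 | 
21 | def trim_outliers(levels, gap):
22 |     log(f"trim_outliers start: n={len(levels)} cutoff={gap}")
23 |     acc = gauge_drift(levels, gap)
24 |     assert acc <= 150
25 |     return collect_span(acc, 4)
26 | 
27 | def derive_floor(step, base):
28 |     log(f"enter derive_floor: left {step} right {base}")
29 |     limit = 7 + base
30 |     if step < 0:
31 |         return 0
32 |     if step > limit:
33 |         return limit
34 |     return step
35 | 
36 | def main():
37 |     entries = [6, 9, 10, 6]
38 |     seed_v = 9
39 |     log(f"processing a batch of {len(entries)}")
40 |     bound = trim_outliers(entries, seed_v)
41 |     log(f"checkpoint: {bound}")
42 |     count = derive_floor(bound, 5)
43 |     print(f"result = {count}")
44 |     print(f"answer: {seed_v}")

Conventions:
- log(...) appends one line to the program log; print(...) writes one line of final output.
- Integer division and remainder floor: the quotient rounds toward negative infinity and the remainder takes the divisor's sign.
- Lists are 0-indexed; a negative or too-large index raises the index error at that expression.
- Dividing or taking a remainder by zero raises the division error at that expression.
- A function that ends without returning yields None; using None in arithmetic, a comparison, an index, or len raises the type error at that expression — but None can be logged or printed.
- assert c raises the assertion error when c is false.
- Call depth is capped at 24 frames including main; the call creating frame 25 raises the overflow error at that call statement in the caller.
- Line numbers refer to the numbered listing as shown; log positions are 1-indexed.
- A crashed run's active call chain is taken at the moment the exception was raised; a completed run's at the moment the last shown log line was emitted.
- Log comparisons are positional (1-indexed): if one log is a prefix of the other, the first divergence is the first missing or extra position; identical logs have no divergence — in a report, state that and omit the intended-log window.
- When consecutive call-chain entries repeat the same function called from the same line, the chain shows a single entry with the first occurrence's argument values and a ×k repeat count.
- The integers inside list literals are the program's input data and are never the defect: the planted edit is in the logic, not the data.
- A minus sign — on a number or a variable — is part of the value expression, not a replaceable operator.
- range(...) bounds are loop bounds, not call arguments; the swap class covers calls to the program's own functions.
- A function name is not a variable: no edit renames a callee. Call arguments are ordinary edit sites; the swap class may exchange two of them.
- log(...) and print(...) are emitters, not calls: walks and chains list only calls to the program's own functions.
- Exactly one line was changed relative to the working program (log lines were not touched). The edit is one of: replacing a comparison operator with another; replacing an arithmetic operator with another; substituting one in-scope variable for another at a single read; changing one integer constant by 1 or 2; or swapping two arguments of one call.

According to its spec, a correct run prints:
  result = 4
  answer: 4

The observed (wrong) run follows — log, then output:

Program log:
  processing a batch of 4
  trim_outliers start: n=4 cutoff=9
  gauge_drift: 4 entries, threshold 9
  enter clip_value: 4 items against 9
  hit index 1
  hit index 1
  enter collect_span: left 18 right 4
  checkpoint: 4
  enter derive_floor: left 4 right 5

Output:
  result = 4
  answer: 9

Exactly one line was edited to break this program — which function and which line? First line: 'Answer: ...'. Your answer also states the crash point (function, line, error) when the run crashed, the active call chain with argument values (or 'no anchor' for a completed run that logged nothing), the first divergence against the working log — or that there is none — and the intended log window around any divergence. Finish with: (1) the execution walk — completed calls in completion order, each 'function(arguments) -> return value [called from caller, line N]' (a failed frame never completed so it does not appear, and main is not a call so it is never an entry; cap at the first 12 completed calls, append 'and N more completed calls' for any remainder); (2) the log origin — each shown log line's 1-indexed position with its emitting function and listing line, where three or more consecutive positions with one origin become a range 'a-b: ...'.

Answer: the defect is in main at line 44.
The tell: The logs agree in full; only the final output differs.
Call chain: main -> derive_floor(4, 5) (called at line 42).
First divergence: none — the logs agree in full.
Execution walk:
  clip_value([6, 9, 10, 6], 9) -> 1  [called from gauge_drift, line 10]
  gauge_drift([6, 9, 10, 6], 9) -> 18  [called from trim_outliers, line 23]
  collect_span(18, 4) -> 4  [called from trim_outliers, line 25]
  trim_outliers([6, 9, 10, 6], 9) -> 4  [called from main, line 40]
  derive_floor(4, 5) -> 4  [called from main, line 42]
Log origin:
  1 — main, line 39
  2 — trim_outliers, line 22
  3 — gauge_drift, line 9
  4 — clip_value, line 2
  5 — clip_value, line 5
  6 — gauge_drift, line 11
  7 — collect_span, line 16
  8 — main, line 41
  9 — derive_floor, line 28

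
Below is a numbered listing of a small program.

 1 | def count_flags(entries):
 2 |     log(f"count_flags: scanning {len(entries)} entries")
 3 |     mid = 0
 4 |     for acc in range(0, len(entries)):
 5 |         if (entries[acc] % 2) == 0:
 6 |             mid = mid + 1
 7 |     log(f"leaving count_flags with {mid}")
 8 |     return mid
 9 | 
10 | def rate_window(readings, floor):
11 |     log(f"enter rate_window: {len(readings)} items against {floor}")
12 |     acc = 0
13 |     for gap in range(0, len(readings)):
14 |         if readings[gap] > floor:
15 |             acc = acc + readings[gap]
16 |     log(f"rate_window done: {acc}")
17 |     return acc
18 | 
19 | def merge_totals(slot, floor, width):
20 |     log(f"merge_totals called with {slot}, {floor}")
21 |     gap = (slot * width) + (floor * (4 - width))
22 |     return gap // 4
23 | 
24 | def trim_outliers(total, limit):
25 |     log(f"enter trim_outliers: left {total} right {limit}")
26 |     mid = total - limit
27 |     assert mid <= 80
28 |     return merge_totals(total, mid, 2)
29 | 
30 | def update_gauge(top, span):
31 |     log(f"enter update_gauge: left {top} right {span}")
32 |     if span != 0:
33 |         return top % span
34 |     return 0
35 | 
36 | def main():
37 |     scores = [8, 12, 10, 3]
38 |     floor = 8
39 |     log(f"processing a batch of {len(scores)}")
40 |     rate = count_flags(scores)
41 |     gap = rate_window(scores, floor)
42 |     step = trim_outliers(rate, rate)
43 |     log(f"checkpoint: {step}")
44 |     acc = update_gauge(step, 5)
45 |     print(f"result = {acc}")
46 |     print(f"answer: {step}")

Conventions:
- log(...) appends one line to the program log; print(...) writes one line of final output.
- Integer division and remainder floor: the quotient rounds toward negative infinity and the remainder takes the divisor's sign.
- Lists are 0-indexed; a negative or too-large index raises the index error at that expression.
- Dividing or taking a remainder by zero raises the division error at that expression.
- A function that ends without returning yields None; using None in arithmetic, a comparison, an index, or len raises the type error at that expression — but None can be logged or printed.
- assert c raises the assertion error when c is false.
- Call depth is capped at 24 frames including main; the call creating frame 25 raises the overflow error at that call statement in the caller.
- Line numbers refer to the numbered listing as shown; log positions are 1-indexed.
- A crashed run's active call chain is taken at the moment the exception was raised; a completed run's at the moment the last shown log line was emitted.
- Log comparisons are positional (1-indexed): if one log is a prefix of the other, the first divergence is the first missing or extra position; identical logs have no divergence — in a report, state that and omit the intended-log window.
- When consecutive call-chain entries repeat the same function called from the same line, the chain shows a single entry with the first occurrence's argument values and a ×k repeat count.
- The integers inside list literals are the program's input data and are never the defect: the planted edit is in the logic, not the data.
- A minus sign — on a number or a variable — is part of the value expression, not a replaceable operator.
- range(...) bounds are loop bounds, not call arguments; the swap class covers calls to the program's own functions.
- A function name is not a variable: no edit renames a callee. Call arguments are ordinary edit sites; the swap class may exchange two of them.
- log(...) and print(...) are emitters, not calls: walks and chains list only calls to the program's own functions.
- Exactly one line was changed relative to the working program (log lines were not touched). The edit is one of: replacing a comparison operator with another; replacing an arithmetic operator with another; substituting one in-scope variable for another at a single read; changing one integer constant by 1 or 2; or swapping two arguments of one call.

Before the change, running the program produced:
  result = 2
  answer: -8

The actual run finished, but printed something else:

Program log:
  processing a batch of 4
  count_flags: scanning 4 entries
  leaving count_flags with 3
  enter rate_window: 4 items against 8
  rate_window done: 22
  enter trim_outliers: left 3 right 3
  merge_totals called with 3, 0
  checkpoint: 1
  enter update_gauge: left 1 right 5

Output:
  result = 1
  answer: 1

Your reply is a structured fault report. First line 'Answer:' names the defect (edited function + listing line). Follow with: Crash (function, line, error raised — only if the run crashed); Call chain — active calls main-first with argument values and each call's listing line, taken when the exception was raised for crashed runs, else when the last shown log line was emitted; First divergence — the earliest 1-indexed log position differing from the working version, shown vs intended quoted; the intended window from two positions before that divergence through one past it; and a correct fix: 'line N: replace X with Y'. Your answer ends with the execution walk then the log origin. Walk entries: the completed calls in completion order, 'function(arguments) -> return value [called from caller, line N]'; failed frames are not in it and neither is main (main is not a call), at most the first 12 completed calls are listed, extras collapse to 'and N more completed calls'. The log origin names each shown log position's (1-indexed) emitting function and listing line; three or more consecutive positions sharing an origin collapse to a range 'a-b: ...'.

Answer: the defect is in main at line 42.
The tell: Everything matches until log position 6, which reads 'enter trim_outliers: left 3 right 3' in place of 'enter trim_outliers: left 3 right 22'.
Call chain: main -> update_gauge(1, 5) (called at line 44).
First divergence: position 6 — the shown line 'enter trim_outliers: left 3 right 3' should read 'enter trim_outliers: left 3 right 22'.
Intended log window:
  4: enter rate_window: 4 items against 8
  5: rate_window done: 22
  6: enter trim_outliers: left 3 right 22
  7: merge_totals called with 3, -19
Execution walk:
  count_flags([8, 12, 10, 3]) -> 3  [called from main, line 40]
  rate_window([8, 12, 10, 3], 8) -> 22  [called from main, line 41]
  merge_totals(3, 0, 2) -> 1  [called from trim_outliers, line 28]
  trim_outliers(3, 3) -> 1  [called from main, line 42]
  update_gauge(1, 5) -> 1  [called from main, line 44]
Log origins:
  1: from main, line 39
  2: from count_flags, line 2
  3: from count_flags, line 7
  4: from rate_window, line 11
  5: from rate_window, line 16
  6: from trim_outliers, line 25
  7: from merge_totals, line 20
  8: from main, line 43
  9: from update_gauge, line 31
A correct fix: line 42: replace `trim_outliers(rate, rate)` with `trim_outliers(rate, gap)`.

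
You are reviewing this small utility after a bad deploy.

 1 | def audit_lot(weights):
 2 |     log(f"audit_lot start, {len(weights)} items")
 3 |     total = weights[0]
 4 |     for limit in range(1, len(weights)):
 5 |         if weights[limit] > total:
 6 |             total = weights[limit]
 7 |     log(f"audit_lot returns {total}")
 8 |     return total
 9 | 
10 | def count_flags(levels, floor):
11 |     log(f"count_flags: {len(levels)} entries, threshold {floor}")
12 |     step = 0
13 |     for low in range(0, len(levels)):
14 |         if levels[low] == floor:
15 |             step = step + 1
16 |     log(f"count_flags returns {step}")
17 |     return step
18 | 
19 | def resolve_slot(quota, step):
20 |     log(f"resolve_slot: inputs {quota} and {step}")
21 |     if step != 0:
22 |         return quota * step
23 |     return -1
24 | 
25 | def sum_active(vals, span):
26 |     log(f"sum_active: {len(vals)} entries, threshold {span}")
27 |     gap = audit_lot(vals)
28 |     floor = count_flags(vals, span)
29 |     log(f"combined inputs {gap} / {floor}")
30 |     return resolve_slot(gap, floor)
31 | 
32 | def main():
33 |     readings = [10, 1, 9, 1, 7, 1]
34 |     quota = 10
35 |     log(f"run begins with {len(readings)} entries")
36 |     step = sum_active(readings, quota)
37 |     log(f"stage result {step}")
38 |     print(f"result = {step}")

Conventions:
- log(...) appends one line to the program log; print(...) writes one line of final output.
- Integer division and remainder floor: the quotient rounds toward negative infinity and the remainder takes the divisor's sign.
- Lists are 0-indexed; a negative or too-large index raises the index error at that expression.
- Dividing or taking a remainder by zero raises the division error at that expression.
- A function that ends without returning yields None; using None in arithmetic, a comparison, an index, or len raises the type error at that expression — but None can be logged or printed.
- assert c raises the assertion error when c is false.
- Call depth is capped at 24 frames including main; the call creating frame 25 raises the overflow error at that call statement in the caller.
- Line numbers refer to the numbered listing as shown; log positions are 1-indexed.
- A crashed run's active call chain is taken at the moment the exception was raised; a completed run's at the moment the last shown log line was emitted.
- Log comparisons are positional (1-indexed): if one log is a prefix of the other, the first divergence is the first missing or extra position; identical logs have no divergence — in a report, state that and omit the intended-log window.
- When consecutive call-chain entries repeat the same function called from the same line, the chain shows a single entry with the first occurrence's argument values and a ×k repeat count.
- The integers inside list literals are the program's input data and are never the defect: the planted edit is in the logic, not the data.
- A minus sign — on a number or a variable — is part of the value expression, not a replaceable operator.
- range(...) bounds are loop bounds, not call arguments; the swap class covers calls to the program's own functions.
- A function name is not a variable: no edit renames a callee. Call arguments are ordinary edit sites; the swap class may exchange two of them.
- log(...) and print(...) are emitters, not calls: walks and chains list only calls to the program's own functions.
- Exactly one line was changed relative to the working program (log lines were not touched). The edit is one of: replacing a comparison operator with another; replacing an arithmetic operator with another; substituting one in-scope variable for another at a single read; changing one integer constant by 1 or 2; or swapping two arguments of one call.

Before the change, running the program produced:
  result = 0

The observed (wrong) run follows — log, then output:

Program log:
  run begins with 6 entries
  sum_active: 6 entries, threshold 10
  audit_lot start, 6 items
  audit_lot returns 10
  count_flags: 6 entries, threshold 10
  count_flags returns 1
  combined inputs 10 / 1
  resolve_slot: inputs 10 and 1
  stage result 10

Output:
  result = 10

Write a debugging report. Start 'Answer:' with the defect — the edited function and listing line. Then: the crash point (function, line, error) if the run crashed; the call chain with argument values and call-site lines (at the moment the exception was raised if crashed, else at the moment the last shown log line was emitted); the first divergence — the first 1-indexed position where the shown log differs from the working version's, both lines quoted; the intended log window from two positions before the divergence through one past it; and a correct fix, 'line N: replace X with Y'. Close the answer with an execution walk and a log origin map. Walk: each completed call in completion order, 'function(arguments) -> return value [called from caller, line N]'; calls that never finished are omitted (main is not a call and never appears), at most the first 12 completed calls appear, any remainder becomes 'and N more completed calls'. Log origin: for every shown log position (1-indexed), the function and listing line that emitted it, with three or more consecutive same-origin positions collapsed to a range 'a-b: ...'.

Answer: the defect is in resolve_slot at line 22.
Core observation: The earliest visible damage is log position 9 — 'stage result 10' rather than the intended 'stage result 0'.
Call chain: main.
First divergence: at position 9 the run shows 'stage result 10' where the working version logs 'stage result 0'.
Intended log window:
  7: combined inputs 10 / 1
  8: resolve_slot: inputs 10 and 1
  9: stage result 0
Execution walk:
  audit_lot([10, 1, 9, 1, 7, 1]) -> 10  [called from sum_active, line 27]
  count_flags([10, 1, 9, 1, 7, 1], 10) -> 1  [called from sum_active, line 28]
  resolve_slot(10, 1) -> 10  [called from sum_active, line 30]
  sum_active([10, 1, 9, 1, 7, 1], 10) -> 10  [called from main, line 36]
Origin of each log line:
  1: logged in main at line 35
  2: logged in sum_active at line 26
  3: logged in audit_lot at line 2
  4: logged in audit_lot at line 7
  5: logged in count_flags at line 11
  6: logged in count_flags at line 16
  7: logged in sum_active at line 29
  8: logged in resolve_slot at line 20
  9: logged in main at line 37
A correct fix: line 22: replace `*` with `%`.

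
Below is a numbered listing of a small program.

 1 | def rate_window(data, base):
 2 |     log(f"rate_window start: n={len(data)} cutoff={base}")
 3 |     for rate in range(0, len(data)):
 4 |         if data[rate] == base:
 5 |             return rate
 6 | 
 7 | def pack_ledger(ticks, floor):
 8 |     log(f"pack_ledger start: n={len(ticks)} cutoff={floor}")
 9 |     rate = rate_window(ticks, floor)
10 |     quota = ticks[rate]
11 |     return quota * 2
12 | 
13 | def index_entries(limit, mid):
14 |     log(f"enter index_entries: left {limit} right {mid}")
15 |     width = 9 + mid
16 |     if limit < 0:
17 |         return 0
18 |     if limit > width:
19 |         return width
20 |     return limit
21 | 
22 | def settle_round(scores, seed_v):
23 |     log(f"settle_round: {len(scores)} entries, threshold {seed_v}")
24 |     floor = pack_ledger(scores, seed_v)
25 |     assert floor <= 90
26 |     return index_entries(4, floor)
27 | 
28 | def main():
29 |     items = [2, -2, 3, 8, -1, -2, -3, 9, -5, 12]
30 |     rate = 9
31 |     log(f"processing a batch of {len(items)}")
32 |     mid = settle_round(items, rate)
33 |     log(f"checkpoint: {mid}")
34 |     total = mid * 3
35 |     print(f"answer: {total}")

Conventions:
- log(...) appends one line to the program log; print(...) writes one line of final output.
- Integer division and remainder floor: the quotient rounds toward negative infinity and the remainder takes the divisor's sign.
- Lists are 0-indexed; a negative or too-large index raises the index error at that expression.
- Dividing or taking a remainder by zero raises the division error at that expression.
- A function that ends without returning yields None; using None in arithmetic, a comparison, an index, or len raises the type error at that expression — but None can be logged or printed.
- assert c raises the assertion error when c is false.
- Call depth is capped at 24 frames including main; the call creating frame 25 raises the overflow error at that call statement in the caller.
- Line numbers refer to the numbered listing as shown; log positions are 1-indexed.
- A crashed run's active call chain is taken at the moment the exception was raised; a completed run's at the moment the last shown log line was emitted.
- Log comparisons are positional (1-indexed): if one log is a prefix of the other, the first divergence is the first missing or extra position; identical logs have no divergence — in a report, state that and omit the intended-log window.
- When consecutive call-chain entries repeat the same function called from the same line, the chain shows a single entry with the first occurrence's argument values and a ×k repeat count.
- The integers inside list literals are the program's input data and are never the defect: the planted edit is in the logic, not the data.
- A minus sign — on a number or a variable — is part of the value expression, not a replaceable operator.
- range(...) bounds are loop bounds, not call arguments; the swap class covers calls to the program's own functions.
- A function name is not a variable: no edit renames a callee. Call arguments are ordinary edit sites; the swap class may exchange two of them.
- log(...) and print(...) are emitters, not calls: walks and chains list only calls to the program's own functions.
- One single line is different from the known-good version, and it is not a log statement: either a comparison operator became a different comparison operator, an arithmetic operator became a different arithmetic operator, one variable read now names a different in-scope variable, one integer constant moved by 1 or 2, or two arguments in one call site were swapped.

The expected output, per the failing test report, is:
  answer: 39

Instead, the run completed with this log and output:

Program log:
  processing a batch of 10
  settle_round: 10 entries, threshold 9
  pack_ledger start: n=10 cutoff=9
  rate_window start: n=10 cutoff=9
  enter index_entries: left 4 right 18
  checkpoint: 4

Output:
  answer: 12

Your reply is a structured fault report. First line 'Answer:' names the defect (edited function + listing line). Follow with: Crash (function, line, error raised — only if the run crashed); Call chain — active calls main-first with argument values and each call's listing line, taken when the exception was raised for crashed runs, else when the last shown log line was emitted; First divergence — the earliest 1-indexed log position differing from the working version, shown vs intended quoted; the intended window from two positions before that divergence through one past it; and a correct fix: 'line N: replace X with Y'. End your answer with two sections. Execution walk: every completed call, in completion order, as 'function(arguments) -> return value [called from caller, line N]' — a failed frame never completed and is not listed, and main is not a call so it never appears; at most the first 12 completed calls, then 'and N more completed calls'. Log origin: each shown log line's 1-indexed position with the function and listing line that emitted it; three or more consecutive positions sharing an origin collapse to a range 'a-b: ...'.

Answer: the defect is in settle_round at line 26.
Core observation: At log position 5 the runs split — shown 'enter index_entries: left 4 right 18', but the working version logs 'enter index_entries: left 18 right 4'.
Call chain: main.
First divergence: position 5 — the shown line 'enter index_entries: left 4 right 18' should read 'enter index_entries: left 18 right 4'.
Intended log window:
  3: pack_ledger start: n=10 cutoff=9
  4: rate_window start: n=10 cutoff=9
  5: enter index_entries: left 18 right 4
  6: checkpoint: 13
Execution walk:
  rate_window([2, -2, 3, 8, -1, -2, -3, 9, -5, 12], 9) -> 7  [called from pack_ledger, line 9]
  pack_ledger([2, -2, 3, 8, -1, -2, -3, 9, -5, 12], 9) -> 18  [called from settle_round, line 24]
  index_entries(4, 18) -> 4  [called from settle_round, line 26]
  settle_round([2, -2, 3, 8, -1, -2, -3, 9, -5, 12], 9) -> 4  [called from main, line 32]
Log origin:
  1: from main, line 31
  2: from settle_round, line 23
  3: from pack_ledger, line 8
  4: from rate_window, line 2
  5: from index_entries, line 14
  6: from main, line 33
A correct fix: line 26: replace `index_entries(4, floor)` with `index_entries(floor, 4)`.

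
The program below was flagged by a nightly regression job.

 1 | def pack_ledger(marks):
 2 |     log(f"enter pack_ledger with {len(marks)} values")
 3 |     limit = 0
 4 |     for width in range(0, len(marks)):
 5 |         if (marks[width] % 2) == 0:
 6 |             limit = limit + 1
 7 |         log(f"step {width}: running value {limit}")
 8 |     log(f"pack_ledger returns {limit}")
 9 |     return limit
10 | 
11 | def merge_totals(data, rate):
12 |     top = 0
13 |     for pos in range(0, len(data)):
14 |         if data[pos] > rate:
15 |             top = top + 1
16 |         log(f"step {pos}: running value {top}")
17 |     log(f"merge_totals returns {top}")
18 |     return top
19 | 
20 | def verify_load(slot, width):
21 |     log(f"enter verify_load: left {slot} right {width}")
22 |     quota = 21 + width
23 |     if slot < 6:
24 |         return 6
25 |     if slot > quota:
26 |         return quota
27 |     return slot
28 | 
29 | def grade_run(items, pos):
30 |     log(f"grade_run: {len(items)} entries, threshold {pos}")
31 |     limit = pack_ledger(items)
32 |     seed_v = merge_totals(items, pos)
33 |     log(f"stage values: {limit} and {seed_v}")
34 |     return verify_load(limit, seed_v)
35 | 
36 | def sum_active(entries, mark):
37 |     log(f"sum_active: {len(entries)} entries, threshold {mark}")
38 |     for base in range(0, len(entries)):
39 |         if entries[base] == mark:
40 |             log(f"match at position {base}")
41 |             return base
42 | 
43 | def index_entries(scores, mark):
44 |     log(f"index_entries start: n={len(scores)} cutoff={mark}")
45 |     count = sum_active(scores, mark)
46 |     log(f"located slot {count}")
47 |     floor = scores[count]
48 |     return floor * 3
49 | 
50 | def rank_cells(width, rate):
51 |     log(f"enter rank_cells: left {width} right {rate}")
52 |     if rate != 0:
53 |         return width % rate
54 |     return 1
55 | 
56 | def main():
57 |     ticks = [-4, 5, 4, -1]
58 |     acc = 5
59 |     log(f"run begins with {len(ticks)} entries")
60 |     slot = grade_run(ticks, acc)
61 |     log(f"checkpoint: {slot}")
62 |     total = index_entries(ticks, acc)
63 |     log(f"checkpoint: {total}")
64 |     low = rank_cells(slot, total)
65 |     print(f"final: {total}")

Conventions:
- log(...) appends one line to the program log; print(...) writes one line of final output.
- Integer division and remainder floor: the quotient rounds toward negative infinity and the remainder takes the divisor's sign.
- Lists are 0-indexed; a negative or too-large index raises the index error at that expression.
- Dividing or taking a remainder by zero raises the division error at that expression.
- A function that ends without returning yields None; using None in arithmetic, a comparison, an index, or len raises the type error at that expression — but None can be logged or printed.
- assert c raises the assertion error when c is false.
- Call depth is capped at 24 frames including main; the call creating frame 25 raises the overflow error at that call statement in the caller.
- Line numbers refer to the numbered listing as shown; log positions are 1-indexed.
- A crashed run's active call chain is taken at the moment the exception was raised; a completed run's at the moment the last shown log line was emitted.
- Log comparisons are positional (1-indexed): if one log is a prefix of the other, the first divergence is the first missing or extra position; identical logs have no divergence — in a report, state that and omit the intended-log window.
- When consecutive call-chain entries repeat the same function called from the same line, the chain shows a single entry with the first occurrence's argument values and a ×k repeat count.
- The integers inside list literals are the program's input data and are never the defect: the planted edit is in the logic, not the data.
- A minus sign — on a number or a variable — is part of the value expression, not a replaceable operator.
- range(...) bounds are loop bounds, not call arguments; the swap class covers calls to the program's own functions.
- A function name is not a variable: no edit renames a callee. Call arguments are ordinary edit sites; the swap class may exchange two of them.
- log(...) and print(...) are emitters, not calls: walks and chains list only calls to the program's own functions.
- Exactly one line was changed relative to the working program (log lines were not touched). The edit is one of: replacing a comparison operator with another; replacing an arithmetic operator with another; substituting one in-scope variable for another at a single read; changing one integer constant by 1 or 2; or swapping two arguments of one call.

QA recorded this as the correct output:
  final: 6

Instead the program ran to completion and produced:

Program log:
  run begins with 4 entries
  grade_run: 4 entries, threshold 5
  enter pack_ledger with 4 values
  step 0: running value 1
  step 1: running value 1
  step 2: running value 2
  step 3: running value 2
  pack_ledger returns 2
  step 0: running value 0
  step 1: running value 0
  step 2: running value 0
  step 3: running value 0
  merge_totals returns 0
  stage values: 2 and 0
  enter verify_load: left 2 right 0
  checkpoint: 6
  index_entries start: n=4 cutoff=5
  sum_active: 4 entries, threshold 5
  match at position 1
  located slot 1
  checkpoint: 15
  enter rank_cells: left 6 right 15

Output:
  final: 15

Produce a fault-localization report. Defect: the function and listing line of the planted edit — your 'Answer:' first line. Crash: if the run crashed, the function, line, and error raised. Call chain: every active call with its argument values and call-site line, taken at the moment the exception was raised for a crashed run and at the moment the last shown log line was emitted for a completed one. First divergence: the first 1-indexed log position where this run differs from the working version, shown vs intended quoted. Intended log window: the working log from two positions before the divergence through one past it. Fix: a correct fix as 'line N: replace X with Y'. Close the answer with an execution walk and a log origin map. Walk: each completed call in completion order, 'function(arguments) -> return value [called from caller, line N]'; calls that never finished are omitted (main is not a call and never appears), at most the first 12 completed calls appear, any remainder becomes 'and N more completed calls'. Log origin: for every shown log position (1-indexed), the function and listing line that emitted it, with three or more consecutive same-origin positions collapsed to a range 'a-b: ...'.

Answer: the defect is in main at line 65.
Key fact: The two runs log identically and part ways only at the printed values.
Call chain: main -> rank_cells(6, 15) (called at line 64).
First divergence: none (the log streams are identical).
Execution walk:
  pack_ledger([-4, 5, 4, -1]) -> 2  [called from grade_run, line 31]
  merge_totals([-4, 5, 4, -1], 5) -> 0  [called from grade_run, line 32]
  verify_load(2, 0) -> 6  [called from grade_run, line 34]
  grade_run([-4, 5, 4, -1], 5) -> 6  [called from main, line 60]
  sum_active([-4, 5, 4, -1], 5) -> 1  [called from index_entries, line 45]
  index_entries([-4, 5, 4, -1], 5) -> 15  [called from main, line 62]
  rank_cells(6, 15) -> 6  [called from main, line 64]
Log origins:
  1 — main, line 59
  2 — grade_run, line 30
  3 — pack_ledger, line 2
  4-7 — pack_ledger, line 7
  8 — pack_ledger, line 8
  9-12 — merge_totals, line 16
  13 — merge_totals, line 17
  14 — grade_run, line 33
  15 — verify_load, line 21
  16 — main, line 61
  17 — index_entries, line 44
  18 — sum_active, line 37
  19 — sum_active, line 40
  20 — index_entries, line 46
  21 — main, line 63
  22 — rank_cells, line 51
A correct fix: line 65: replace `total` with `low`.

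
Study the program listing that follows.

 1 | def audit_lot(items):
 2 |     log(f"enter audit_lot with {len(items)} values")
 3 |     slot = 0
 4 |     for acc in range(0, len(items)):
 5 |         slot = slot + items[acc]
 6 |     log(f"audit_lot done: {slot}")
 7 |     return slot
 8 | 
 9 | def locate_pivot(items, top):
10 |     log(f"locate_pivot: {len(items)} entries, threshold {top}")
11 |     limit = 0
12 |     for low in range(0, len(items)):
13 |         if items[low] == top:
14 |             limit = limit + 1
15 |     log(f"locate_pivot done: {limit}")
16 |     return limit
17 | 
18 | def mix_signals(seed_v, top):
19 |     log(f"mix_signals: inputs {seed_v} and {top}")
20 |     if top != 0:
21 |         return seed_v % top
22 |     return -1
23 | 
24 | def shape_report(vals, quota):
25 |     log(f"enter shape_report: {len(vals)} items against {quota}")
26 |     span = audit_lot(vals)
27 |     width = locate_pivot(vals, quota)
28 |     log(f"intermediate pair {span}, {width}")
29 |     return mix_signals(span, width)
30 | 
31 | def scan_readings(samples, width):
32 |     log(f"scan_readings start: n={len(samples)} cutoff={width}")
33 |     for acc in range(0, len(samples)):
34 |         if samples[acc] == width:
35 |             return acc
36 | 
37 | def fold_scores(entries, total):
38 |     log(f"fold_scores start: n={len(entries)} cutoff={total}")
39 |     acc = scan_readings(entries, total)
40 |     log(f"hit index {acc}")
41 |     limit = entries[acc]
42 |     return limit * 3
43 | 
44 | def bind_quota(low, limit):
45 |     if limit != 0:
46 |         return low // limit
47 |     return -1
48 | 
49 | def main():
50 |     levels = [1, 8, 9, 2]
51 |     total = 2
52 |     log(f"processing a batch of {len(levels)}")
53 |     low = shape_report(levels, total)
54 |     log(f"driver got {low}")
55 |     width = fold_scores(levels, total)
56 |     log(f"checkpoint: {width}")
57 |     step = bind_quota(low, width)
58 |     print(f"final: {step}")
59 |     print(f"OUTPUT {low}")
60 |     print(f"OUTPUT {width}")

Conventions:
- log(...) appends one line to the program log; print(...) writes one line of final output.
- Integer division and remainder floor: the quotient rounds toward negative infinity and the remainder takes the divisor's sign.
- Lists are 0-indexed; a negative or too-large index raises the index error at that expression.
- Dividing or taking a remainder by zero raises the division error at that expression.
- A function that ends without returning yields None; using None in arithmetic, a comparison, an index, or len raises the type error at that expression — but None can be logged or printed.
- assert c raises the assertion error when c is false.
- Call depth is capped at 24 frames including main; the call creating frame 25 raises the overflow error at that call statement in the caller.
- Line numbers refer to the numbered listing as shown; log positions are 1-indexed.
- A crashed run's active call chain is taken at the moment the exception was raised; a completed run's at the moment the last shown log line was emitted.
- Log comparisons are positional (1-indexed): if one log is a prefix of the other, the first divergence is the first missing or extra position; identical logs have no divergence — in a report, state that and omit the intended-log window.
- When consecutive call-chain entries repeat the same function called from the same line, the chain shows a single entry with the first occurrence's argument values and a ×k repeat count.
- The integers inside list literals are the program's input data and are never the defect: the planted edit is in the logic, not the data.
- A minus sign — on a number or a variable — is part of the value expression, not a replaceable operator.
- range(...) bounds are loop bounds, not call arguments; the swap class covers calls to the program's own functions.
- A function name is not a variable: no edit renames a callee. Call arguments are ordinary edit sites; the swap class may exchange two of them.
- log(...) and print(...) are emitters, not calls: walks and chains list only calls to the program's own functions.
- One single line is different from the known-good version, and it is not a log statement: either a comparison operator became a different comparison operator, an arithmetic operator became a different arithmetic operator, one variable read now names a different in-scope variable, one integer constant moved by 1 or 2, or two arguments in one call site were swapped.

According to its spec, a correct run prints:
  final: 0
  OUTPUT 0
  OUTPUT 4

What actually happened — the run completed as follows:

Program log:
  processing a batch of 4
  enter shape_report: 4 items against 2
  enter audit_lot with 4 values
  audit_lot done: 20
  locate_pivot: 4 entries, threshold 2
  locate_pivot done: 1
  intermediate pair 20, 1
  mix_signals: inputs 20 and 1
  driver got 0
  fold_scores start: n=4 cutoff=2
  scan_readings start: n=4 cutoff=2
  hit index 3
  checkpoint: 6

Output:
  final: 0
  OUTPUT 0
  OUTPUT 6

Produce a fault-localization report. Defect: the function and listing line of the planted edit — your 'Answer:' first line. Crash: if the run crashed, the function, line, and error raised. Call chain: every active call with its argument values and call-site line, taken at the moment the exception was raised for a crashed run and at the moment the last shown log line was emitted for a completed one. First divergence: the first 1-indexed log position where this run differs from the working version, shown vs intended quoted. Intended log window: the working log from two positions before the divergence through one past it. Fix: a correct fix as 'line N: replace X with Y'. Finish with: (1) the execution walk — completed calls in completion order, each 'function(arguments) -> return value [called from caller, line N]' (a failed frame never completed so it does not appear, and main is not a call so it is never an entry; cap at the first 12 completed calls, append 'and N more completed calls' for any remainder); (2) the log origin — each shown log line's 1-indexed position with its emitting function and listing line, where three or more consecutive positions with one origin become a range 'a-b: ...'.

Answer: the defect is in fold_scores at line 42.
Key observation: Position 13 is the first bad log line: 'checkpoint: 6' should read 'checkpoint: 4'.
Call chain: main.
First divergence: position 13; shown 'checkpoint: 6' vs intended 'checkpoint: 4'.
Intended log window:
  11: scan_readings start: n=4 cutoff=2
  12: hit index 3
  13: checkpoint: 4
Execution walk:
  audit_lot([1, 8, 9, 2]) -> 20  [called from shape_report, line 26]
  locate_pivot([1, 8, 9, 2], 2) -> 1  [called from shape_report, line 27]
  mix_signals(20, 1) -> 0  [called from shape_report, line 29]
  shape_report([1, 8, 9, 2], 2) -> 0  [called from main, line 53]
  scan_readings([1, 8, 9, 2], 2) -> 3  [called from fold_scores, line 39]
  fold_scores([1, 8, 9, 2], 2) -> 6  [called from main, line 55]
  bind_quota(0, 6) -> 0  [called from main, line 57]
Log line origins:
  1: from main, line 52
  2: from shape_report, line 25
  3: from audit_lot, line 2
  4: from audit_lot, line 6
  5: from locate_pivot, line 10
  6: from locate_pivot, line 15
  7: from shape_report, line 28
  8: from mix_signals, line 19
  9: from main, line 54
  10: from fold_scores, line 38
  11: from scan_readings, line 32
  12: from fold_scores, line 40
  13: from main, line 56
A correct fix: line 42: replace `3` with `2`.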